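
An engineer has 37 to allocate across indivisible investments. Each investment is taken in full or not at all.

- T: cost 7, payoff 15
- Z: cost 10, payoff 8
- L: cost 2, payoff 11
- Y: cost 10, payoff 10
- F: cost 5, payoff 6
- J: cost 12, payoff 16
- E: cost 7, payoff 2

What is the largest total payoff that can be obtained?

This is an integer program with binary decision variables.
T + Z + L + F + J: cost 7 + 10 + 2 + 5 + 12 = 36 ≤ 37, payoff 15 + 8 + 11 + 6 + 16 = 56.
T + L + Y + J: cost 7 + 2 + 10 + 12 = 31 ≤ 37, payoff 15 + 11 + 10 + 16 = 52.
T + L + Y + F + J: cost 7 + 2 + 10 + 5 + 12 = 36 ≤ 37, payoff 15 + 11 + 10 + 6 + 16 = 58.
Best is T, L, Y, F, and J with total payoff 58.

58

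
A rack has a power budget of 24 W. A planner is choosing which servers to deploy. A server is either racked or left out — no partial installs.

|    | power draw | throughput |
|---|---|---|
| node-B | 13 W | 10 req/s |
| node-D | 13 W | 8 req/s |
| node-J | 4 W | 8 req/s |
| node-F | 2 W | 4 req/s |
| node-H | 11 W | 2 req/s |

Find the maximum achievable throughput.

22

Take node-B, node-J, and node-F: power draw 13 + 4 + 2 = 19 ≤ 24, throughput 10 + 8 + 4 = 22.
No other feasible combination does better.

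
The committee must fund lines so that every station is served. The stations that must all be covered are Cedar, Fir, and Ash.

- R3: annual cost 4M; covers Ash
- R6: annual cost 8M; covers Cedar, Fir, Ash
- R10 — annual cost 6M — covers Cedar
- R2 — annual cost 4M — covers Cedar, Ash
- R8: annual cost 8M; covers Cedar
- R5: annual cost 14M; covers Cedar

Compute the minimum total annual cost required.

The greedy cost-per-new-station heuristic would pick R2 and R6 for 12, but a cheaper cover exists.
R6 alone covers Cedar, Fir, Ash — every station.
Total annual cost: 8.
No cover costs less than 8.

8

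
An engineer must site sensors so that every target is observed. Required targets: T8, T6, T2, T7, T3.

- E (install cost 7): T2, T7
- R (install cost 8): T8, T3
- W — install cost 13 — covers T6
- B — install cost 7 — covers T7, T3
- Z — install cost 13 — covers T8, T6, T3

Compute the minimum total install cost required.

This is a weighted set-cover instance.
Choose E and Z: together they cover T8, T6, T2, T7, T3 — every target.
Total install cost: 7 + 13 = 20.

20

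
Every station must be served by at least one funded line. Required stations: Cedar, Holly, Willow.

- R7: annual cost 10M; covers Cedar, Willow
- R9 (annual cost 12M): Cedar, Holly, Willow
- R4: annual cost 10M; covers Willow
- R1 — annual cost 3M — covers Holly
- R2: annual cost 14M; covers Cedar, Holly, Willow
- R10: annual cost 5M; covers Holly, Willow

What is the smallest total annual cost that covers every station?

The greedy cost-per-new-station heuristic would pick R10 and R7 for 15, but a cheaper cover exists.
R9 alone covers Cedar, Holly, Willow — every station.
Total annual cost: 12.
No cover costs less than 12.

12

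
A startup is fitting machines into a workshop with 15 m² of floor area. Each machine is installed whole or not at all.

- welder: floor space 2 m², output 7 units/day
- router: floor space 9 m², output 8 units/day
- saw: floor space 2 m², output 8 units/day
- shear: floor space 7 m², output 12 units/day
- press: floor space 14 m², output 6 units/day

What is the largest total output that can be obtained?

27

Allowing fractional choices, the relaxed optimum would be about 30.6, but machines are indivisible.
saw + shear: floor space 2 + 7 = 9 ≤ 15, output 8 + 12 = 20.
welder + router + saw: floor space 2 + 9 + 2 = 13 ≤ 15, output 7 + 8 + 8 = 23.
welder + saw + shear: floor space 2 + 2 + 7 = 11 ≤ 15, output 7 + 8 + 12 = 27.
Best is welder, saw, and shear with total output 27.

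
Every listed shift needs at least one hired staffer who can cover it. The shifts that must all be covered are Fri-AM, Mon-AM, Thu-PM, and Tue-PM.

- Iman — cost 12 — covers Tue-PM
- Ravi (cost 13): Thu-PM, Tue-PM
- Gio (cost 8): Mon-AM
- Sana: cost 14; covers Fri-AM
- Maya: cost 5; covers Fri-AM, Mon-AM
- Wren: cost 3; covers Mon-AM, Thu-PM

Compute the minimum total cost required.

This is an integer covering problem.
The greedy cost-per-new-shift heuristic would pick Wren, Maya, and Iman for 20, but a cheaper cover exists.
Choose Ravi and Maya: together they cover Fri-AM, Mon-AM, Thu-PM, Tue-PM — every shift.
Total cost: 13 + 5 = 18.
No cover costs less than 18.

18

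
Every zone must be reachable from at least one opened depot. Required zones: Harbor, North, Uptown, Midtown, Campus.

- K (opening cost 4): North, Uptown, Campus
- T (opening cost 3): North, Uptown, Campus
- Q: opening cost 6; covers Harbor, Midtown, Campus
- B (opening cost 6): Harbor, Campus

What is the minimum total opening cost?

9

Choose T and Q: together they cover Harbor, North, Uptown, Midtown, Campus — every zone.
Total opening cost: 3 + 6 = 9.
No cover costs less than 9.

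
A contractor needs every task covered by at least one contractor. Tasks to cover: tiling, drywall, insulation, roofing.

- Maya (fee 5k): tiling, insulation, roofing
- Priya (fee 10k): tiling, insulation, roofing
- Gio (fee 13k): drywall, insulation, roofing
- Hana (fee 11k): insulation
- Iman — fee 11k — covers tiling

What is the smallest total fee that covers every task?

18

Choose Maya and Gio: together they cover tiling, drywall, insulation, roofing — every task.
Total fee: 5 + 13 = 18.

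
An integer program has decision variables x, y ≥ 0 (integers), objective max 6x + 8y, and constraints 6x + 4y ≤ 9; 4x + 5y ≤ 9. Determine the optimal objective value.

Relaxing integrality, the LP optimum is 14.40 at (x,y) = (0, 1.8), which is not an integer point.
(x,y)=(0,1): 6·0+4·1=4≤9, 4·0+5·1=5≤9, objective 8.
(x,y)=(1,0): 6·1+4·0=6≤9, 4·1+5·0=4≤9, objective 6.
(x,y)=(0,0): 6·0+4·0=0≤9, 4·0+5·0=0≤9, objective 0.
The best lattice point is (0,1), giving 8.

8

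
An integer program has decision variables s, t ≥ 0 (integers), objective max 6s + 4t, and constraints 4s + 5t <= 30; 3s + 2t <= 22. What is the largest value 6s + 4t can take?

42

(s,t)=(7,0): 4·7+5·0=28≤30, 3·7+2·0=21≤22, objective 42.
(s,t)=(6,1): 4·6+5·1=29≤30, 3·6+2·1=20≤22, objective 40.
(s,t)=(6,0): 4·6+5·0=24≤30, 3·6+2·0=18≤22, objective 36.
The best lattice point is (7,0), giving 42.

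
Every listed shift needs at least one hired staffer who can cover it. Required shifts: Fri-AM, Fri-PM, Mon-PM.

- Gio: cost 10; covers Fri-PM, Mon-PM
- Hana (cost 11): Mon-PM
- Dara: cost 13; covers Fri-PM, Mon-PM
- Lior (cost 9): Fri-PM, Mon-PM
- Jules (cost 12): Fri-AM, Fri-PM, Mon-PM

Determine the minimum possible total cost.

Jules alone covers Fri-AM, Fri-PM, Mon-PM — every shift.
Total cost: 12.
No cover costs less than 12.

12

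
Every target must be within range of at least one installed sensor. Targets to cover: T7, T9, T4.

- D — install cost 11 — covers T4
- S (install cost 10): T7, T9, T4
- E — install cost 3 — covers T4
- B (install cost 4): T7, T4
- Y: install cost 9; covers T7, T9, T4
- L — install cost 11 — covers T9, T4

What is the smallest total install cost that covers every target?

This is a weighted set-cover instance.
Y alone covers T7, T9, T4 — every target.
Total install cost: 9.

9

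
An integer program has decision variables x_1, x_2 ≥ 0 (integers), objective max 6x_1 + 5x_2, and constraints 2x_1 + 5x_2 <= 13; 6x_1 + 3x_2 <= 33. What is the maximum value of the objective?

30

(x_1,x_2)=(5,0): 2·5+5·0=10≤13, 6·5+3·0=30≤33, objective 30.
(x_1,x_2)=(4,1): 2·4+5·1=13≤13, 6·4+3·1=27≤33, objective 29.
(x_1,x_2)=(4,0): 2·4+5·0=8≤13, 6·4+3·0=24≤33, objective 24.
The best lattice point is (5,0), giving 30.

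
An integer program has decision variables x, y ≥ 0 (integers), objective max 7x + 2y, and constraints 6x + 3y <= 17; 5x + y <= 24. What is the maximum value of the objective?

16

The continuous relaxation peaks at (2.83, 0) with value 19.83; rounding to a feasible lattice point costs some objective.
(x,y)=(2,1): 6·2+3·1=15≤17, 5·2+1·1=11≤24, objective 16.
(x,y)=(2,0): 6·2+3·0=12≤17, 5·2+1·0=10≤24, objective 14.
(x,y)=(1,2): 6·1+3·2=12≤17, 5·1+1·2=7≤24, objective 11.
The best lattice point is (2,1), giving 16.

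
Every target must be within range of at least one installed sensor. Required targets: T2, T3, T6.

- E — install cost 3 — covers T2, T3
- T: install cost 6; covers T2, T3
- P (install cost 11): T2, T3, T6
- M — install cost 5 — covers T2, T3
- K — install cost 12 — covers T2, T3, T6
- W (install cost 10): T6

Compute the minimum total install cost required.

11

The greedy cost-per-new-target heuristic would pick E and W for 13, but a cheaper cover exists.
P alone covers T2, T3, T6 — every target.
Total install cost: 11.
No cover costs less than 11.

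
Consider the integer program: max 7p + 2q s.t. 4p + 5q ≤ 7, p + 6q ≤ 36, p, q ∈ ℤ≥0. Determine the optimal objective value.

7

(p,q)=(1,0): 4·1+5·0=4≤7, 1·1+6·0=1≤36, objective 7.
(p,q)=(0,1): 4·0+5·1=5≤7, 1·0+6·1=6≤36, objective 2.
The best lattice point is (1,0), giving 7.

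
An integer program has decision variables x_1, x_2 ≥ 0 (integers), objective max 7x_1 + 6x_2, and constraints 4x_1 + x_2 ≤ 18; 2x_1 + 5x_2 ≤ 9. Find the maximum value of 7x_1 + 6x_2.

Relaxing integrality, the LP optimum is 31.50 at (x_1,x_2) = (4.5, 0), which is not an integer point.
(x_1,x_2)=(4,0) is feasible, giving 28.
(x_1,x_2)=(3,0) is feasible, giving 21.
No feasible integer point exceeds 28.

28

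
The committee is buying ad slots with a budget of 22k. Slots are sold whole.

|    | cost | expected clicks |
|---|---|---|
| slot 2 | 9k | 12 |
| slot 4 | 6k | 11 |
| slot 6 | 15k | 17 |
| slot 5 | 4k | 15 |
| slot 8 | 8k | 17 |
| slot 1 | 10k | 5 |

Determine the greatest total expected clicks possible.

Treat it as a binary knapsack problem.
Take slot 2, slot 5, and slot 8: cost 9 + 4 + 8 = 21 ≤ 22, expected clicks 12 + 15 + 17 = 44.
No other feasible combination does better.

44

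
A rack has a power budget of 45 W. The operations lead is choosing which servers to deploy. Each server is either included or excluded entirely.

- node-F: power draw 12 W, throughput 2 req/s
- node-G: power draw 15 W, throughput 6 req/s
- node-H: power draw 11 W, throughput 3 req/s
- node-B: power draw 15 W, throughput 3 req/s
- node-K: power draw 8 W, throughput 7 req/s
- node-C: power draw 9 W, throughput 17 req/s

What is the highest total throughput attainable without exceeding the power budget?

33

node-G + node-K + node-C: power draw 15 + 8 + 9 = 32 ≤ 45, throughput 6 + 7 + 17 = 30.
node-G + node-H + node-K + node-C: power draw 15 + 11 + 8 + 9 = 43 ≤ 45, throughput 6 + 3 + 7 + 17 = 33.
node-F + node-G + node-K + node-C: power draw 12 + 15 + 8 + 9 = 44 ≤ 45, throughput 2 + 6 + 7 + 17 = 32.
Best is node-G, node-H, node-K, and node-C with total throughput 33.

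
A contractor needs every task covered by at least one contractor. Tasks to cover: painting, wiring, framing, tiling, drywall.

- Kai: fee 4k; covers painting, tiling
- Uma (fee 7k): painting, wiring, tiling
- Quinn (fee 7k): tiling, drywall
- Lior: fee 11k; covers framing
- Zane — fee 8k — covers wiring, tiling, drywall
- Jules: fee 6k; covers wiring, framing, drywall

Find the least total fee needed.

10

This is a weighted set-cover instance.
Choose Kai and Jules: together they cover painting, wiring, framing, tiling, drywall — every task.
Total fee: 4 + 6 = 10.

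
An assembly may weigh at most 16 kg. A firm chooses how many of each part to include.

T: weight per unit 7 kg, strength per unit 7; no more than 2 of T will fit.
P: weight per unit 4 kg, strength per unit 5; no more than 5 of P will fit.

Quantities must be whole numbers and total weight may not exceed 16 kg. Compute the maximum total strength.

This is a bounded integer knapsack.
1×T and 2×P: weight 15 ≤ 16, strength 1·7 + 2·5 = 17.
4×P: weight 16 ≤ 16, strength 4·5 = 20.
Best is 20.

20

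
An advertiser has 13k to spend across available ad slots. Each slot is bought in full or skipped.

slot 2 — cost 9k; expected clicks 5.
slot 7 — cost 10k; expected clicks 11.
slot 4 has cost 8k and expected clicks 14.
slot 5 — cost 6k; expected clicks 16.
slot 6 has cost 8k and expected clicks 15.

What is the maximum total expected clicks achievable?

16

Take slot 5: cost 6 ≤ 13, expected clicks 16.
No other feasible combination does better.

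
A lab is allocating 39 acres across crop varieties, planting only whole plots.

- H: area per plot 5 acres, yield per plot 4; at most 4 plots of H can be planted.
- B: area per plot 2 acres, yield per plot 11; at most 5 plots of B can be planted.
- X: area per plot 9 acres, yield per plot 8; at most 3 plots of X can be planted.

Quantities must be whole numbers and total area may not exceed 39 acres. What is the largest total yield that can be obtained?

B has the best ratio (11/2); taking only B gives at most 5×11 = 55 (stopped by the supply cap of 5).
Mixing does better — 5×B and 3×X: area 37 ≤ 39, yield 5·11 + 3·8 = 79.

79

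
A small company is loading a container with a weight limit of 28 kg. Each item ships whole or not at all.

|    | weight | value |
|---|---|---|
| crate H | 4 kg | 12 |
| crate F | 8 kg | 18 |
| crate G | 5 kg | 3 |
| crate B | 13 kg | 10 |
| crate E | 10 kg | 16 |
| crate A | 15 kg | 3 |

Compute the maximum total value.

Take crate H, crate F, crate G, and crate E: weight 4 + 8 + 5 + 10 = 27 ≤ 28, value 12 + 18 + 3 + 16 = 49.
No other feasible combination does better.

49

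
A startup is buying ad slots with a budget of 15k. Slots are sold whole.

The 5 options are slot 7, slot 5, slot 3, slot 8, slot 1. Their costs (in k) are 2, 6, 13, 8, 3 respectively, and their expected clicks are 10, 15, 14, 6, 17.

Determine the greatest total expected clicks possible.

42

slot 5 + slot 1: cost 6 + 3 = 9 ≤ 15, expected clicks 15 + 17 = 32.
slot 7 + slot 8 + slot 1: cost 2 + 8 + 3 = 13 ≤ 15, expected clicks 10 + 6 + 17 = 33.
slot 7 + slot 5 + slot 1: cost 2 + 6 + 3 = 11 ≤ 15, expected clicks 10 + 15 + 17 = 42.
Best is slot 7, slot 5, and slot 1 with total expected clicks 42.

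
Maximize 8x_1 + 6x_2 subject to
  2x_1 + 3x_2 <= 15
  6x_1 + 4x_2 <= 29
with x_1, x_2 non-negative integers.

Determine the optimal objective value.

(x_1,x_2)=(4,1): 2·4+3·1=11≤15, 6·4+4·1=28≤29, objective 38.
(x_1,x_2)=(3,2): 2·3+3·2=12≤15, 6·3+4·2=26≤29, objective 36.
(x_1,x_2)=(2,3): 2·2+3·3=13≤15, 6·2+4·3=24≤29, objective 34.
(x_1,x_2)=(4,0): 2·4+3·0=8≤15, 6·4+4·0=24≤29, objective 32.
The best lattice point is (4,1), giving 38.

38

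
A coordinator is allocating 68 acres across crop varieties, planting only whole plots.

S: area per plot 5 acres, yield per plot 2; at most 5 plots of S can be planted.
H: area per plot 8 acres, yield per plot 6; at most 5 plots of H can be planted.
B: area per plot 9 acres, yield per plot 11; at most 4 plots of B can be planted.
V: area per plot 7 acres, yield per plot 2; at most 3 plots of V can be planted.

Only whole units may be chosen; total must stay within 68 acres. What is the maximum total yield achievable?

This is a bounded integer knapsack.
B has the best ratio (11/9); taking only B gives at most 4×11 = 44 (stopped by the supply cap of 4).
Mixing does better — 4×H and 4×B: area 68 ≤ 68, yield 4·6 + 4·11 = 68.

68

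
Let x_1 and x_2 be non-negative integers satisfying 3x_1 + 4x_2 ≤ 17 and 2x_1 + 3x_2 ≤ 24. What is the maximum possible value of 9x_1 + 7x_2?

45

(x_1,x_2)=(5,0) is feasible, giving 45.
(x_1,x_2)=(4,1) is feasible, giving 43.
(x_1,x_2)=(4,0) is feasible, giving 36.
No feasible integer point exceeds 45.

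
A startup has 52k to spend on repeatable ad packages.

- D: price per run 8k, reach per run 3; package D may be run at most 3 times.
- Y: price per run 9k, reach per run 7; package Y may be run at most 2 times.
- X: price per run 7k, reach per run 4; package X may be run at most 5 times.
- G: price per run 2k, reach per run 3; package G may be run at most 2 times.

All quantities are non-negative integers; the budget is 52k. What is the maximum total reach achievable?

36

This is a bounded integer knapsack.
G has the best ratio (3/2); taking only G gives at most 2×3 = 6 (stopped by the supply cap of 2).
Mixing does better — 2×Y, 4×X, and 2×G: price 50 ≤ 52, reach 2·7 + 4·4 + 2·3 = 36.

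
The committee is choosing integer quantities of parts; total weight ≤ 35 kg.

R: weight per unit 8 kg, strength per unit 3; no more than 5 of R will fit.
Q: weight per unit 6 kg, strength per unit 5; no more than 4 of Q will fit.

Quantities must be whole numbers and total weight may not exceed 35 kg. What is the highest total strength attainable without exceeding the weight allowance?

1×R and 4×Q: weight 32 ≤ 35, strength 1·3 + 4·5 = 23.
2×R and 3×Q: weight 34 ≤ 35, strength 2·3 + 3·5 = 21.
Best is 23.

23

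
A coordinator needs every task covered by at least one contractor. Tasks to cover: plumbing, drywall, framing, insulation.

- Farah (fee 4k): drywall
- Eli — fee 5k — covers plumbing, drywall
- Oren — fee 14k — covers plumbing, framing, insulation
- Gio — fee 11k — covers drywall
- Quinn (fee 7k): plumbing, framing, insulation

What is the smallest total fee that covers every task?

11

Choose Farah and Quinn: together they cover plumbing, drywall, framing, insulation — every task.
Total fee: 4 + 7 = 11.
No cover costs less than 11.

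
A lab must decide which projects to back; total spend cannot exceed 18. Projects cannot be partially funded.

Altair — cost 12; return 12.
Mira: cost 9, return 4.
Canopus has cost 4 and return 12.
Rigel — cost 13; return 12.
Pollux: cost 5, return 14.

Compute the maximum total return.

30

Allowing fractional choices, the relaxed optimum would be about 35.0, but projects are indivisible.
Mira + Canopus + Pollux: cost 9 + 4 + 5 = 18 ≤ 18, return 4 + 12 + 14 = 30.
Canopus + Pollux: cost 4 + 5 = 9 ≤ 18, return 12 + 14 = 26.
Best is Mira, Canopus, and Pollux with total return 30.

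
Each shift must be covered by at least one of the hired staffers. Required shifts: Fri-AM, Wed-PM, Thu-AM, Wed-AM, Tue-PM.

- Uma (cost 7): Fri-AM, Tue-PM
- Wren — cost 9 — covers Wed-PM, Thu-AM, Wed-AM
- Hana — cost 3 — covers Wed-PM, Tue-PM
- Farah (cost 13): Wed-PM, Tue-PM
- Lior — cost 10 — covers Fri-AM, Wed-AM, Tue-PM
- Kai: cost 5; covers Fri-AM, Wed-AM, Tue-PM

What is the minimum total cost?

The greedy cost-per-new-shift heuristic would pick Hana, Kai, and Wren for 17, but a cheaper cover exists.
Choose Wren and Kai: together they cover Fri-AM, Wed-PM, Thu-AM, Wed-AM, Tue-PM — every shift.
Total cost: 9 + 5 = 14.
No cover costs less than 14.

14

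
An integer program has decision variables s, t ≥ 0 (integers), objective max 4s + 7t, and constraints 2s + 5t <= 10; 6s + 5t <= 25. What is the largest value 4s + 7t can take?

16

(s,t)=(4,0) is feasible, giving 16.
(s,t)=(2,1) is feasible, giving 15.
(s,t)=(3,0) is feasible, giving 12.
(s,t)=(2,0) is feasible, giving 8.
Maximum is 16 at (s,t)=(4,0).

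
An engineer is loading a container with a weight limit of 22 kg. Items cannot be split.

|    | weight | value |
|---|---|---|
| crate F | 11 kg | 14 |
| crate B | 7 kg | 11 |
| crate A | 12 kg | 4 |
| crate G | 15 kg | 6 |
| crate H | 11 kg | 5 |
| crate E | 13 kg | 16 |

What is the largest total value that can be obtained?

This is a 0-1 knapsack instance.
Allowing fractional choices, the relaxed optimum would be about 29.9, but items are indivisible.
crate F + crate B: weight 11 + 7 = 18 ≤ 22, value 14 + 11 = 25.
crate F + crate H: weight 11 + 11 = 22 ≤ 22, value 14 + 5 = 19.
crate B + crate E: weight 7 + 13 = 20 ≤ 22, value 11 + 16 = 27.
Best is crate B and crate E with total value 27.

27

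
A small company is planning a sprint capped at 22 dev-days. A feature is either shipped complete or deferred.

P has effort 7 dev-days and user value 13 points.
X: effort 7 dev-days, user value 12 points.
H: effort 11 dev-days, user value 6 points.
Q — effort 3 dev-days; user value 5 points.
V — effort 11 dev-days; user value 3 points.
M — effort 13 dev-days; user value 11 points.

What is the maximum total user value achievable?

30

This is an integer program with binary decision variables.
Allowing fractional choices, the relaxed optimum would be about 34.2, but features are indivisible.
P + X + Q: effort 7 + 7 + 3 = 17 ≤ 22, user value 13 + 12 + 5 = 30.
P + X: effort 7 + 7 = 14 ≤ 22, user value 13 + 12 = 25.
P + M: effort 7 + 13 = 20 ≤ 22, user value 13 + 11 = 24.
Best is P, X, and Q with total user value 30.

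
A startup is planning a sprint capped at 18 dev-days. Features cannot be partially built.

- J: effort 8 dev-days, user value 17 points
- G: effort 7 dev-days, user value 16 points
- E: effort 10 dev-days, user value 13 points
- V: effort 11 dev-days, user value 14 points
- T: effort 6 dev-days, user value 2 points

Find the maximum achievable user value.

33

J + E: effort 8 + 10 = 18 ≤ 18, user value 17 + 13 = 30.
J + G: effort 8 + 7 = 15 ≤ 18, user value 17 + 16 = 33.
Best is J and G with total user value 33.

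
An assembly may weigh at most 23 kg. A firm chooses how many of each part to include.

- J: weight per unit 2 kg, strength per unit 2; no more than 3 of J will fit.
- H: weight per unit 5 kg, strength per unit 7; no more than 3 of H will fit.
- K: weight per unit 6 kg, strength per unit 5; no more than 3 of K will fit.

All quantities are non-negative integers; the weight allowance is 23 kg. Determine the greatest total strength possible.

This is a bounded integer knapsack.
1×J, 3×H, and 1×K: weight 23 ≤ 23, strength 1·2 + 3·7 + 1·5 = 28.
3×J and 3×H: weight 21 ≤ 23, strength 3·2 + 3·7 = 27.
Best is 28.

28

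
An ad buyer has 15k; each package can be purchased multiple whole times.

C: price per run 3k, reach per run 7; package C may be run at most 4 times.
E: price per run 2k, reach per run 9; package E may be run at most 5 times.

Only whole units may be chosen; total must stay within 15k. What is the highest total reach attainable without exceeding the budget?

E has the best ratio (9/2); taking only E gives at most 5×9 = 45 (stopped by the supply cap of 5).
Mixing does better — 1×C and 5×E: price 13 ≤ 15, reach 1·7 + 5·9 = 52.

52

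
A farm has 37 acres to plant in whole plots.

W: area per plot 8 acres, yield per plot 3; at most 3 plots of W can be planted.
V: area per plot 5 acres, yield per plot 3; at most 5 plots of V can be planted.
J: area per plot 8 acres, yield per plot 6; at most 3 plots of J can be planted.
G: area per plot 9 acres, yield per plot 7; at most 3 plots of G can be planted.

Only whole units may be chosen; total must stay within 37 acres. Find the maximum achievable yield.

27

2×V and 3×G: area 37 ≤ 37, yield 2·3 + 3·7 = 27.
1×J and 3×G: area 35 ≤ 37, yield 1·6 + 3·7 = 27.
Best is 27.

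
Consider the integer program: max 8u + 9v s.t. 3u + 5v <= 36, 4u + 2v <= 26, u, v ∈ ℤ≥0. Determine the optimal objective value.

70

Relaxing integrality, the LP optimum is 75.57 at (u,v) = (4.14, 4.71), which is not an integer point.
(u,v)=(2,6): 3·2+5·6=36≤36, 4·2+2·6=20≤26, objective 70.
(u,v)=(3,5): 3·3+5·5=34≤36, 4·3+2·5=22≤26, objective 69.
(u,v)=(4,4): 3·4+5·4=32≤36, 4·4+2·4=24≤26, objective 68.
The best lattice point is (2,6), giving 70.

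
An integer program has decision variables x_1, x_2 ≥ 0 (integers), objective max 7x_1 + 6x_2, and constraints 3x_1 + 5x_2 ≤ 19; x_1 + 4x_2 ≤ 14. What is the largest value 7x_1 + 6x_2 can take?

Relaxing integrality, the LP optimum is 44.33 at (x_1,x_2) = (6.33, 0), which is not an integer point.
(x_1,x_2)=(6,0): 3·6+5·0=18≤19, 1·6+4·0=6≤14, objective 42.
(x_1,x_2)=(5,0): 3·5+5·0=15≤19, 1·5+4·0=5≤14, objective 35.
The best lattice point is (6,0), giving 42.

42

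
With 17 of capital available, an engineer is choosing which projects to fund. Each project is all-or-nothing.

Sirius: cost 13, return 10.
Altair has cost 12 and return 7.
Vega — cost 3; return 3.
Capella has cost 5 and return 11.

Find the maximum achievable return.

Altair + Capella: cost 12 + 5 = 17 ≤ 17, return 7 + 11 = 18.
Sirius + Vega: cost 13 + 3 = 16 ≤ 17, return 10 + 3 = 13.
Vega + Capella: cost 3 + 5 = 8 ≤ 17, return 3 + 11 = 14.
Best is Altair and Capella with total return 18.

18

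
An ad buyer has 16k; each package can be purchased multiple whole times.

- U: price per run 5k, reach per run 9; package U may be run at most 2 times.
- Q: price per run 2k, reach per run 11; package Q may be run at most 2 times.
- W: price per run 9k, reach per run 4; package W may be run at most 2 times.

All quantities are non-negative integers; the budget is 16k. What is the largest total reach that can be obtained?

40

Take 2×U and 2×Q: price 14 ≤ 16, reach 2·9 + 2·11 = 40.
Q has the best ratio (11/2) and is taken to its limit of 2; remaining capacity is filled optimally with the others.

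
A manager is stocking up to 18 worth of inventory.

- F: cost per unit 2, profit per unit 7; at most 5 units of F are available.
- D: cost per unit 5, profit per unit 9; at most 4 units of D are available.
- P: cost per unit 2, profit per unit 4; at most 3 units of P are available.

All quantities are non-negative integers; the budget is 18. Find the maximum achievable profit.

48

5×F and 3×P: cost 16 ≤ 18, profit 5·7 + 3·4 = 47.
5×F, 1×D, and 1×P: cost 17 ≤ 18, profit 5·7 + 1·9 + 1·4 = 48.
Best is 48.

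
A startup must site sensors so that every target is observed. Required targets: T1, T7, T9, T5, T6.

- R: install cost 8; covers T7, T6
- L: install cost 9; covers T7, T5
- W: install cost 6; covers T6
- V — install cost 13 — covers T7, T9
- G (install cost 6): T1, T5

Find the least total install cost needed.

Choose W, V, and G: together they cover T1, T7, T9, T5, T6 — every target.
Total install cost: 6 + 13 + 6 = 25.

25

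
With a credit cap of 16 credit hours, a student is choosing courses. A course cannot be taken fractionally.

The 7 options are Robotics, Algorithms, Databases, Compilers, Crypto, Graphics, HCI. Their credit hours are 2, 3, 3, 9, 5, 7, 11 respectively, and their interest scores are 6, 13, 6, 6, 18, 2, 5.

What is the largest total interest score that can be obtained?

43

Allowing fractional choices, the relaxed optimum would be about 45.0, but courses are indivisible.
Robotics + Algorithms + Databases + Crypto: credit hours 2 + 3 + 3 + 5 = 13 ≤ 16, interest score 6 + 13 + 6 + 18 = 43.
Robotics + Algorithms + Crypto: credit hours 2 + 3 + 5 = 10 ≤ 16, interest score 6 + 13 + 18 = 37.
Algorithms + Databases + Crypto: credit hours 3 + 3 + 5 = 11 ≤ 16, interest score 13 + 6 + 18 = 37.
Best is Robotics, Algorithms, Databases, and Crypto with total interest score 43.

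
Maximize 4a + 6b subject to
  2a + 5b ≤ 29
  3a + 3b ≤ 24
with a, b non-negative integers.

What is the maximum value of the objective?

(a,b)=(4,4) is feasible, giving 40.
(a,b)=(5,3) is feasible, giving 38.
(a,b)=(2,5) is feasible, giving 38.
(a,b)=(3,4) is feasible, giving 36.
Maximum is 40 at (a,b)=(4,4).

40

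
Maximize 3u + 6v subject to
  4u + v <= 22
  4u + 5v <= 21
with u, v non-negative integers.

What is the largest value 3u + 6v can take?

(u,v)=(0,4): 4·0+1·4=4≤22, 4·0+5·4=20≤21, objective 24.
(u,v)=(1,3): 4·1+1·3=7≤22, 4·1+5·3=19≤21, objective 21.
(u,v)=(0,3): 4·0+1·3=3≤22, 4·0+5·3=15≤21, objective 18.
The best lattice point is (0,4), giving 24.

24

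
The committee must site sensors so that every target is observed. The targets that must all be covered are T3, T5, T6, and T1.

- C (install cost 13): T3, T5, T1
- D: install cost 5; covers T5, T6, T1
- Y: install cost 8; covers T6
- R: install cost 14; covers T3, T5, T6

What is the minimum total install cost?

This is an integer covering problem.
Choose C and D: together they cover T3, T5, T6, T1 — every target.
Total install cost: 13 + 5 = 18.
No cover costs less than 18.

18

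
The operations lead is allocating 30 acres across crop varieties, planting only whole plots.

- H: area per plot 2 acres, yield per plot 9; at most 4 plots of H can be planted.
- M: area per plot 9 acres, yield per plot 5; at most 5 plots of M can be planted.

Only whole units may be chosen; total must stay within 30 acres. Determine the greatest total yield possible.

46

H has the best ratio (9/2); taking only H gives at most 4×9 = 36 (stopped by the supply cap of 4).
Mixing does better — 4×H and 2×M: area 26 ≤ 30, yield 4·9 + 2·5 = 46.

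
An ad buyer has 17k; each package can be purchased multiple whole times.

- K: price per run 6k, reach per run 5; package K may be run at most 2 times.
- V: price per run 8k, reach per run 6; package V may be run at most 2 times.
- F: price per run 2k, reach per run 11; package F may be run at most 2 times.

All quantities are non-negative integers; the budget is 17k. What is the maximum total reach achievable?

Take 2×K and 2×F: price 16 ≤ 17, reach 2·5 + 2·11 = 32.
F has the best ratio (11/2) and is taken to its limit of 2; remaining capacity is filled optimally with the others.

32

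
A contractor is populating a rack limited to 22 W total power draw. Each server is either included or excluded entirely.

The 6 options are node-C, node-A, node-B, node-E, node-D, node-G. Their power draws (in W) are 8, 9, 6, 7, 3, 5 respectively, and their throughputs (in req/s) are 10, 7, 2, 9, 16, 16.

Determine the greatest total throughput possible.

44

This is a 0-1 knapsack instance.
Allowing fractional choices, the relaxed optimum would be about 49.8, but servers are indivisible.
node-C + node-B + node-D + node-G: power draw 8 + 6 + 3 + 5 = 22 ≤ 22, throughput 10 + 2 + 16 + 16 = 44.
node-C + node-D + node-G: power draw 8 + 3 + 5 = 16 ≤ 22, throughput 10 + 16 + 16 = 42.
node-B + node-E + node-D + node-G: power draw 6 + 7 + 3 + 5 = 21 ≤ 22, throughput 2 + 9 + 16 + 16 = 43.
Best is node-C, node-B, node-D, and node-G with total throughput 44.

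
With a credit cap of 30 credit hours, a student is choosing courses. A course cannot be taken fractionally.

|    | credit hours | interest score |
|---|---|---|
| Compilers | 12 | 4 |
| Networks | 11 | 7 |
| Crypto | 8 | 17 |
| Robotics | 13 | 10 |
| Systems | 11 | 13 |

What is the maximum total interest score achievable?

37

Allowing fractional choices, the relaxed optimum would be about 38.5, but courses are indivisible.
Crypto + Robotics: credit hours 8 + 13 = 21 ≤ 30, interest score 17 + 10 = 27.
Networks + Crypto + Systems: credit hours 11 + 8 + 11 = 30 ≤ 30, interest score 7 + 17 + 13 = 37.
Crypto + Systems: credit hours 8 + 11 = 19 ≤ 30, interest score 17 + 13 = 30.
Best is Networks, Crypto, and Systems with total interest score 37.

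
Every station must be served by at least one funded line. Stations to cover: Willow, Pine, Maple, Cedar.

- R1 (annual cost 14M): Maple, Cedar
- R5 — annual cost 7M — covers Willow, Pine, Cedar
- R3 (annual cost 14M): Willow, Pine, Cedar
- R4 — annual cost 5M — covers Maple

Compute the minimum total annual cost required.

This is an integer covering problem.
Choose R5 and R4: together they cover Willow, Pine, Maple, Cedar — every station.
Total annual cost: 7 + 5 = 12.
No cover costs less than 12.

12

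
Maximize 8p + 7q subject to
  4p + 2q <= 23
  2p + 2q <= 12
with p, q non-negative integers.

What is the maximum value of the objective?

47

The continuous relaxation peaks at (5.5, 0.5) with value 47.50; rounding to a feasible lattice point costs some objective.
(p,q)=(5,1): 4·5+2·1=22≤23, 2·5+2·1=12≤12, objective 47.
(p,q)=(4,2): 4·4+2·2=20≤23, 2·4+2·2=12≤12, objective 46.
(p,q)=(5,0): 4·5+2·0=20≤23, 2·5+2·0=10≤12, objective 40.
(p,q)=(4,1): 4·4+2·1=18≤23, 2·4+2·1=10≤12, objective 39.
No feasible integer point exceeds 47.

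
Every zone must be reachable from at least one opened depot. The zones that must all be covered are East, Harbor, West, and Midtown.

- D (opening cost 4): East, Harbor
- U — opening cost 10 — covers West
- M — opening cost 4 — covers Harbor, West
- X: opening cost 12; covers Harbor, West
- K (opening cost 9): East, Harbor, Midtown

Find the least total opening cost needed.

13

This is a weighted set-cover instance.
Choose M and K: together they cover East, Harbor, West, Midtown — every zone.
Total opening cost: 4 + 9 = 13.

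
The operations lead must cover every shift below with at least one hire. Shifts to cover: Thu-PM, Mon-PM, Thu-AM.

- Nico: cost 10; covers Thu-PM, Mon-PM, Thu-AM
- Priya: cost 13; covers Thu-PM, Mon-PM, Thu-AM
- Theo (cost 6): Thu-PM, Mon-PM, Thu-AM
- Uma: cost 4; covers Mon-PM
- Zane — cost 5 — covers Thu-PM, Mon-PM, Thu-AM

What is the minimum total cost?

5

This is an integer covering problem.
Zane alone covers Thu-PM, Mon-PM, Thu-AM — every shift.
Total cost: 5.
No cover costs less than 5.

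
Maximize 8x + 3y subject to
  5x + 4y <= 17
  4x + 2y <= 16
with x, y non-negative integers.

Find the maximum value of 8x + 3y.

24

(x,y)=(3,0): 5·3+4·0=15≤17, 4·3+2·0=12≤16, objective 24.
(x,y)=(2,1): 5·2+4·1=14≤17, 4·2+2·1=10≤16, objective 19.
No feasible integer point exceeds 24.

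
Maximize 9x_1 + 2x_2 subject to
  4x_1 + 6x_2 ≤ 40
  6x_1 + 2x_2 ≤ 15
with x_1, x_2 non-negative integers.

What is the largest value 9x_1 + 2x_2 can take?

Relaxing integrality, the LP optimum is 22.50 at (x_1,x_2) = (2.5, 0), which is not an integer point.
(x_1,x_2)=(2,1): 4·2+6·1=14≤40, 6·2+2·1=14≤15, objective 20.
(x_1,x_2)=(2,0): 4·2+6·0=8≤40, 6·2+2·0=12≤15, objective 18.
No feasible integer point exceeds 20.

20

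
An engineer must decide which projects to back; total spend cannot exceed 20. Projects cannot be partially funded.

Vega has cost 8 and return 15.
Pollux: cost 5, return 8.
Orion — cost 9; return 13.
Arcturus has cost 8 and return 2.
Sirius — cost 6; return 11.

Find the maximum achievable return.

Take Vega, Pollux, and Sirius: cost 8 + 5 + 6 = 19 ≤ 20, return 15 + 8 + 11 = 34.
No other feasible combination does better.

34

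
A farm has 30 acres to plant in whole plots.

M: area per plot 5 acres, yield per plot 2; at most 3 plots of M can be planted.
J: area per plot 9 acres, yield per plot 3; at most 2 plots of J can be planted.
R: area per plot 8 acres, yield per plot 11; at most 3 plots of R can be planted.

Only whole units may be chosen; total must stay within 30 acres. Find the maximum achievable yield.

Take 1×M and 3×R: area 29 ≤ 30, yield 1·2 + 3·11 = 35.
R has the best ratio (11/8) and is taken to its limit of 3; remaining capacity is filled optimally with the others.

35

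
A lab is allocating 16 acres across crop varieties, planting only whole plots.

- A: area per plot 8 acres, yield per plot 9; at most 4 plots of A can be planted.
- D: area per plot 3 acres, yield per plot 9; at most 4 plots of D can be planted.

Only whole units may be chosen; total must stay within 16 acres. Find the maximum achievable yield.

36

D has the best ratio (9/3); taking only D gives at most 4×9 = 36 (stopped by the supply cap of 4).
Optimal: 4×D: area 12 ≤ 16, yield 4·9 = 36.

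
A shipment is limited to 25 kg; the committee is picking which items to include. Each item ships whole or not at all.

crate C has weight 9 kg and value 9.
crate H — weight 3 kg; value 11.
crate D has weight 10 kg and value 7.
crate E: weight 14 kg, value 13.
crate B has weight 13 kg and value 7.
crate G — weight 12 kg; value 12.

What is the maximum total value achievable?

32

crate C + crate H + crate D: weight 9 + 3 + 10 = 22 ≤ 25, value 9 + 11 + 7 = 27.
crate C + crate H + crate G: weight 9 + 3 + 12 = 24 ≤ 25, value 9 + 11 + 12 = 32.
crate H + crate D + crate G: weight 3 + 10 + 12 = 25 ≤ 25, value 11 + 7 + 12 = 30.
Best is crate C, crate H, and crate G with total value 32.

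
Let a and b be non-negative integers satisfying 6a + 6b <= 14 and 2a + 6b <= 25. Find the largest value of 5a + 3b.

10

(a,b)=(2,0): 6·2+6·0=12≤14, 2·2+6·0=4≤25, objective 10.
(a,b)=(1,1): 6·1+6·1=12≤14, 2·1+6·1=8≤25, objective 8.
No feasible integer point exceeds 10.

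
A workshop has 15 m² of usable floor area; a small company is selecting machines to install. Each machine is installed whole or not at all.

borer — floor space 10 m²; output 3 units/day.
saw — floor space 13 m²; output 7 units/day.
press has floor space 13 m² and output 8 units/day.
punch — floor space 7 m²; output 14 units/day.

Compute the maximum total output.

14

This is an integer program with binary decision variables.
Allowing fractional choices, the relaxed optimum would be about 18.9, but machines are indivisible.
saw: floor space 13 ≤ 15, output 7.
press: floor space 13 ≤ 15, output 8.
punch: floor space 7 ≤ 15, output 14.
Best is punch with total output 14.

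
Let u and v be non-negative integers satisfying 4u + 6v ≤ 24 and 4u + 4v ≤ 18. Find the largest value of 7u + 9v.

(u,v)=(0,4): 4·0+6·4=24≤24, 4·0+4·4=16≤18, objective 36.
(u,v)=(1,3): 4·1+6·3=22≤24, 4·1+4·3=16≤18, objective 34.
(u,v)=(2,2): 4·2+6·2=20≤24, 4·2+4·2=16≤18, objective 32.
Maximum is 36 at (u,v)=(0,4).

36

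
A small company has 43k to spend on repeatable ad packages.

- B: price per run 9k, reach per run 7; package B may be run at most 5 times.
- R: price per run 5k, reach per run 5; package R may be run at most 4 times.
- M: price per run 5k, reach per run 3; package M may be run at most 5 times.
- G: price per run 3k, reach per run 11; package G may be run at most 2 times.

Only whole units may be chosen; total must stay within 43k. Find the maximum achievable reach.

53

G has the best ratio (11/3); taking only G gives at most 2×11 = 22 (stopped by the supply cap of 2).
Mixing does better — 3×B, 2×R, and 2×G: price 43 ≤ 43, reach 3·7 + 2·5 + 2·11 = 53.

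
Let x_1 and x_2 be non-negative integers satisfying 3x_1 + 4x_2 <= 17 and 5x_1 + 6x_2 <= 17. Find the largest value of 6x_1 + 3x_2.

18

The continuous relaxation peaks at (3.4, 0) with value 20.40; rounding to a feasible lattice point costs some objective.
(x_1,x_2)=(3,0): 3·3+4·0=9≤17, 5·3+6·0=15≤17, objective 18.
(x_1,x_2)=(2,1): 3·2+4·1=10≤17, 5·2+6·1=16≤17, objective 15.
(x_1,x_2)=(2,0): 3·2+4·0=6≤17, 5·2+6·0=10≤17, objective 12.
No feasible integer point exceeds 18.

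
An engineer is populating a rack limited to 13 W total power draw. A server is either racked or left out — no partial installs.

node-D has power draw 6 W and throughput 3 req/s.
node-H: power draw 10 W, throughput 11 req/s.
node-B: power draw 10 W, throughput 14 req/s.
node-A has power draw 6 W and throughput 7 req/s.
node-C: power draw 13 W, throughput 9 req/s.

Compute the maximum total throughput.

Allowing fractional choices, the relaxed optimum would be about 17.5, but servers are indivisible.
node-H: power draw 10 ≤ 13, throughput 11.
node-B: power draw 10 ≤ 13, throughput 14.
node-D + node-A: power draw 6 + 6 = 12 ≤ 13, throughput 3 + 7 = 10.
Best is node-B with total throughput 14.

14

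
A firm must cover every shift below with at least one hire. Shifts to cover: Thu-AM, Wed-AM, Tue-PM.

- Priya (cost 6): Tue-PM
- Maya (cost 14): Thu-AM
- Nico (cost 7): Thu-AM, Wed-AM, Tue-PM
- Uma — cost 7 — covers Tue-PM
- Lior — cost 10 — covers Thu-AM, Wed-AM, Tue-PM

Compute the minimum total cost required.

This is an integer covering problem.
Nico alone covers Thu-AM, Wed-AM, Tue-PM — every shift.
Total cost: 7.
No cover costs less than 7.

7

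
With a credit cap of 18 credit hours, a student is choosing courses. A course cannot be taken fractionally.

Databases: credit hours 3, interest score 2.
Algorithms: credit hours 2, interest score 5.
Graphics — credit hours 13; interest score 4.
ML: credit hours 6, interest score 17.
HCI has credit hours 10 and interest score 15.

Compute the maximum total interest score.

Databases + Algorithms + ML: credit hours 3 + 2 + 6 = 11 ≤ 18, interest score 2 + 5 + 17 = 24.
ML + HCI: credit hours 6 + 10 = 16 ≤ 18, interest score 17 + 15 = 32.
Algorithms + ML + HCI: credit hours 2 + 6 + 10 = 18 ≤ 18, interest score 5 + 17 + 15 = 37.
Best is Algorithms, ML, and HCI with total interest score 37.

37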